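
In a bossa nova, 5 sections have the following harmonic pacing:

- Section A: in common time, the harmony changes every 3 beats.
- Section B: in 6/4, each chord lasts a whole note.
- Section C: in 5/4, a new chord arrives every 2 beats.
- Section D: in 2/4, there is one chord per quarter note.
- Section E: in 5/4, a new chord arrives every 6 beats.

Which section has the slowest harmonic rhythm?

Section E

A: 4 beats/bar ÷ 3 beats/chord = 4/3 chords/bar.
B: 6 beats/bar ÷ 4 beats/chord = 1.5 chords/bar.
C: 5 beats/bar ÷ 2 beats/chord = 2.5 chords/bar.
D: 2 beats/bar ÷ 1 beat/chord = 2 chords/bar.
E: 5 beats/bar ÷ 6 beats/chord = 5/6 chords/bar.
Slowest is E at 5/6 chords/bar.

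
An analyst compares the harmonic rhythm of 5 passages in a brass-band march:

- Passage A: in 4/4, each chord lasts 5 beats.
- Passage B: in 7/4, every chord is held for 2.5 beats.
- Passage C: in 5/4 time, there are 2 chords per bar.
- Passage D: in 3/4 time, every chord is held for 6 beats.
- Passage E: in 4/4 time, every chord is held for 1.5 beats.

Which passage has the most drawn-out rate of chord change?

Passage D

A: each chord is 5 beats in 4/4, so 0.8 per bar.
B: each chord is 2.5 beats in 7/4, so 2.8 per bar.
C: each chord is 2.5 beats in 5/4, so 2 per bar.
D: each chord is 6 beats in 3/4, so 0.5 per bar.
E: each chord is 1.5 beats in 4/4, so 8/3 per bar.
Slowest is D at 0.5 chords/bar.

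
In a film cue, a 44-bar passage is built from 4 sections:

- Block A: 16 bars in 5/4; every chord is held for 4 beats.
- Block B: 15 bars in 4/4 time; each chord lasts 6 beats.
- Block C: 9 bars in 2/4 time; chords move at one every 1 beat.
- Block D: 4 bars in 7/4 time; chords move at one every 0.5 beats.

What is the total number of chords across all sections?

A: 16·5 = 80 beats, 80/4 = 20 chords.
B: 15·4 = 60 beats, 60/6 = 10 chords.
C: 9·2 = 18 beats, 18/1 = 18 chords.
D: 4·7 = 28 beats, 28/0.5 = 56 chords.
Total: 20 + 10 + 18 + 56 = 104.

104 chords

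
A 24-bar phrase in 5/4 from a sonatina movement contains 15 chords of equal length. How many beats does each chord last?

24 bars × 5 beats/bar = 120 beats total.
120 beats ÷ 15 chords = 8 beats per chord.

8 beats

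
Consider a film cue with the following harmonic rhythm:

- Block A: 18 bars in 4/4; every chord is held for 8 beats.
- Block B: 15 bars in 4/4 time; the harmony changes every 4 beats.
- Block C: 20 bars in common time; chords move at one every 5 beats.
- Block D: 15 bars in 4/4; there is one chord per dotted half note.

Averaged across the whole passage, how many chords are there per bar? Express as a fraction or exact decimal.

15/17 chords per bar

A: 18 × 4 = 72 beats ÷ 8 = 9 chords.
B: 15 × 4 = 60 beats ÷ 4 = 15 chords.
C: 20 × 4 = 80 beats ÷ 5 = 16 chords.
D: 15 × 4 = 60 beats ÷ 3 = 20 chords.
Overall: 60 chords over 68 bars → 60/68 = 15/17 chords per bar.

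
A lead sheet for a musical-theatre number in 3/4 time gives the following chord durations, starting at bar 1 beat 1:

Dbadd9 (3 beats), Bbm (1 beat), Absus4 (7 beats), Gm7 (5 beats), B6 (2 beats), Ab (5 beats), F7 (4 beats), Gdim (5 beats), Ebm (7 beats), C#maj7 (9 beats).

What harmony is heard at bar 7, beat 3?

Ab

Beat 3 of bar 7 is beat (7−1)×3 + 3 = 21 overall.
Running totals: Dbadd9 ends at 3, Bbm ends at 4, Absus4 ends at 11, Gm7 ends at 16, B6 ends at 18, Ab ends at 23.
Beat 21 falls within Ab.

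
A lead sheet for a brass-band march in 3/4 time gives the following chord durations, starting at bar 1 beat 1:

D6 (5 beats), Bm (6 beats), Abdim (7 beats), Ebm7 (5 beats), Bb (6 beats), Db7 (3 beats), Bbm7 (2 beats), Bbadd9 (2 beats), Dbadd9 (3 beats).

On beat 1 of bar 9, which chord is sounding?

Beat 1 of bar 9 is beat (9−1)×3 + 1 = 25 overall.
Running totals: D6 ends at 5, Bm ends at 11, Abdim ends at 18, Ebm7 ends at 23, Bb ends at 29.
Beat 25 falls within Bb.

Bb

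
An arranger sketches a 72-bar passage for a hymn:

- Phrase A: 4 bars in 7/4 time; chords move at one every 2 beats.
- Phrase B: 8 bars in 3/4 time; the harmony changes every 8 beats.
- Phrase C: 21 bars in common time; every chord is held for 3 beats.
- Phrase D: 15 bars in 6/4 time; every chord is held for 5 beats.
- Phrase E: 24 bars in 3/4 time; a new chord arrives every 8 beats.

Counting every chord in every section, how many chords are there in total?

72 chords

A has 28 beats and chords last 2 each, so 14 chords.
B has 24 beats and chords last 8 each, so 3 chords.
C has 84 beats and chords last 3 each, so 28 chords.
D has 90 beats and chords last 5 each, so 18 chords.
E has 72 beats and chords last 8 each, so 9 chords.
Total: 14 + 3 + 28 + 18 + 9 = 72.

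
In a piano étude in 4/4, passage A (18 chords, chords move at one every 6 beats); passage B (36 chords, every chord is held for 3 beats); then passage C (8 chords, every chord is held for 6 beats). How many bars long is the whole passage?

66 bars

A: 18 × 6 = 108 beats = 27 bars.
B: 36 × 3 = 108 beats = 27 bars.
C: 8 × 6 = 48 beats = 12 bars.
Total: 27 + 27 + 12 = 66 bars.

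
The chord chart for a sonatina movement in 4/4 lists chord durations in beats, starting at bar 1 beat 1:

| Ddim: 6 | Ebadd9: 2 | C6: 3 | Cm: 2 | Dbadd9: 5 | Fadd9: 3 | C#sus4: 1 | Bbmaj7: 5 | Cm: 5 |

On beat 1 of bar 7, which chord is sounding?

Bbmaj7

Beat 1 of bar 7 is beat (7−1)×4 + 1 = 25 overall.
Running totals: Ddim ends at 6, Ebadd9 ends at 8, C6 ends at 11, Cm ends at 13, Dbadd9 ends at 18, Fadd9 ends at 21, C#sus4 ends at 22, Bbmaj7 ends at 27.
Beat 25 falls within Bbmaj7.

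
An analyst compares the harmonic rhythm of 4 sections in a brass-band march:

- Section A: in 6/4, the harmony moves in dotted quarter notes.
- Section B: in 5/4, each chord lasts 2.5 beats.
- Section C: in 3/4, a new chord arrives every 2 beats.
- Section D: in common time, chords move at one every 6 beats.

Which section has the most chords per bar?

A: each chord is 1.5 beats in 6/4, so 4 per bar.
B: each chord is 2.5 beats in 5/4, so 2 per bar.
C: each chord is 2 beats in 3/4, so 1.5 per bar.
D: each chord is 6 beats in 4/4, so 2/3 per bar.
Fastest is A at 4 chords/bar.

Section A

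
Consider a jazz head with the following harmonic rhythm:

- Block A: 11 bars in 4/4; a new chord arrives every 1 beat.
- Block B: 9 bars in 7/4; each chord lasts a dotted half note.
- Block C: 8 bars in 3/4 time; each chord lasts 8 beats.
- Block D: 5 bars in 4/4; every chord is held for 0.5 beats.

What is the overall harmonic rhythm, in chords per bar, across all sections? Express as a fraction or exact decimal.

36/11 chords per bar

A: 11 × 4 = 44 beats ÷ 1 = 44 chords.
B: 9 × 7 = 63 beats ÷ 3 = 21 chords.
C: 8 × 3 = 24 beats ÷ 8 = 3 chords.
D: 5 × 4 = 20 beats ÷ 0.5 = 40 chords.
Overall: 108 chords over 33 bars → 108/33 = 36/11 chords per bar.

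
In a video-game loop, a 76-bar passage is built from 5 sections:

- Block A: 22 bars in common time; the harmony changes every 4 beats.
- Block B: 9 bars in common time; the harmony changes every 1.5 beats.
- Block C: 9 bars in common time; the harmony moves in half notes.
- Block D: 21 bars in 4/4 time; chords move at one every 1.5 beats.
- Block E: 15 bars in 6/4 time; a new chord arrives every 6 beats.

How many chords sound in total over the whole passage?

A: 22 bars × 4 beats = 88 beats; 4 beats/chord → 22 chords.
B: 9 bars × 4 beats = 36 beats; 1.5 beats/chord → 24 chords.
C: 9 bars × 4 beats = 36 beats; 2 beats/chord → 18 chords.
D: 21 bars × 4 beats = 84 beats; 1.5 beats/chord → 56 chords.
E: 15 bars × 6 beats = 90 beats; 6 beats/chord → 15 chords.
Total: 22 + 24 + 18 + 56 + 15 = 135.

135 chords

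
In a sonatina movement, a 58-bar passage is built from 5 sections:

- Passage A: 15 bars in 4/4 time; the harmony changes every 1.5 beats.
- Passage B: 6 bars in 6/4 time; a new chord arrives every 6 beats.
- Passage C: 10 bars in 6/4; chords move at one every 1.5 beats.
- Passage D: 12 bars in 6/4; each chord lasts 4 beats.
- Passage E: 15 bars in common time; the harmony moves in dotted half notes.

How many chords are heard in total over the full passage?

A has 60 beats and chords last 1.5 each, so 40 chords.
B has 36 beats and chords last 6 each, so 6 chords.
C has 60 beats and chords last 1.5 each, so 40 chords.
D has 72 beats and chords last 4 each, so 18 chords.
E has 60 beats and chords last 3 each, so 20 chords.
Total: 40 + 6 + 40 + 18 + 20 = 124.

124 chords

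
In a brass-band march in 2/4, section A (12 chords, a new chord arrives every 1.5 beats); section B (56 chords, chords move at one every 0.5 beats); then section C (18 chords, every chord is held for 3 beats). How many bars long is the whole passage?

50 bars

A: 12 × 1.5 = 18 beats = 9 bars.
B: 56 × 0.5 = 28 beats = 14 bars.
C: 18 × 3 = 54 beats = 27 bars.
Total: 9 + 14 + 27 = 50 bars.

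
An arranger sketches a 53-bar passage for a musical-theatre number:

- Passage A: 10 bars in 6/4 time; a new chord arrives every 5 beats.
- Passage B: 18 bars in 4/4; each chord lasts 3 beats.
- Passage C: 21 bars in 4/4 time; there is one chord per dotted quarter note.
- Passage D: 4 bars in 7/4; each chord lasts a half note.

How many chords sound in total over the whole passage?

106 chords

A: 10·6 = 60 beats, 60/5 = 12 chords.
B: 18·4 = 72 beats, 72/3 = 24 chords.
C: 21·4 = 84 beats, 84/1.5 = 56 chords.
D: 4·7 = 28 beats, 28/2 = 14 chords.
Total: 12 + 24 + 56 + 14 = 106.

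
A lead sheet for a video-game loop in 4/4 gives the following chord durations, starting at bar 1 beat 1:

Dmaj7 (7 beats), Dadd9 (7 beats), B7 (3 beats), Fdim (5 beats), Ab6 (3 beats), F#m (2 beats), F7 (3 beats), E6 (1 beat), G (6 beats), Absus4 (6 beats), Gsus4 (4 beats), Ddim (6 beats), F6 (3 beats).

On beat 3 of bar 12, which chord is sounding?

Gsus4

Beat 3 of bar 12 is beat (12−1)×4 + 3 = 47 overall.
Running totals: Dmaj7 ends at 7, Dadd9 ends at 14, B7 ends at 17, Fdim ends at 22, Ab6 ends at 25, F#m ends at 27, F7 ends at 30, E6 ends at 31, G ends at 37, Absus4 ends at 43, Gsus4 ends at 47.
Beat 47 falls within Gsus4.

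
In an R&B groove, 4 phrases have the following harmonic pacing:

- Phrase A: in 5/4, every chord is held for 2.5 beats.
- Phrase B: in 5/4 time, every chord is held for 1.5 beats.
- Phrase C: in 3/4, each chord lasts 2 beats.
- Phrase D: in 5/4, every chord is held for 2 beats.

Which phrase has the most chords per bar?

A: each chord is 2.5 beats in 5/4, so 2 per bar.
B: each chord is 1.5 beats in 5/4, so 10/3 per bar.
C: each chord is 2 beats in 3/4, so 1.5 per bar.
D: each chord is 2 beats in 5/4, so 2.5 per bar.
Fastest is B at 10/3 chords/bar.

Phrase B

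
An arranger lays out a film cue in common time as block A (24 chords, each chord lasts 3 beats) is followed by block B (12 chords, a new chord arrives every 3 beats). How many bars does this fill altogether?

A: 24 × 3 = 72 beats = 18 bars.
B: 12 × 3 = 36 beats = 9 bars.
Total: 18 + 9 = 27 bars.

27 bars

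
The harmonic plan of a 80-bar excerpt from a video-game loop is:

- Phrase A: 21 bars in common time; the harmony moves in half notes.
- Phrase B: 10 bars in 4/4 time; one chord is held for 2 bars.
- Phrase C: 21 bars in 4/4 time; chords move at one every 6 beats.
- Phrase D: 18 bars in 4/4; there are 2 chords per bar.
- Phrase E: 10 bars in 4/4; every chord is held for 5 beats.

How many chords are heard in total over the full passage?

A: 21·4 = 84 beats, 84/2 = 42 chords.
B: 10·4 = 40 beats, 40/8 = 5 chords.
C: 21·4 = 84 beats, 84/6 = 14 chords.
D: 18·4 = 72 beats, 72/2 = 36 chords.
E: 10·4 = 40 beats, 40/5 = 8 chords.
Total: 42 + 5 + 14 + 36 + 8 = 105.

105 chords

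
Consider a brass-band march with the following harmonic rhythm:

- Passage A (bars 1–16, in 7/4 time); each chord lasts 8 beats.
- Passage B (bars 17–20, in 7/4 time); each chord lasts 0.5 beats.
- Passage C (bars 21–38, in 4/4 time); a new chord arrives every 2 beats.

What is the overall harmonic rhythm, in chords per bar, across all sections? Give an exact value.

53/19 chords per bar

A: 16 × 7 = 112 beats ÷ 8 = 14 chords.
B: 4 × 7 = 28 beats ÷ 0.5 = 56 chords.
C: 18 × 4 = 72 beats ÷ 2 = 36 chords.
Overall: 106 chords over 38 bars → 106/38 = 53/19 chords per bar.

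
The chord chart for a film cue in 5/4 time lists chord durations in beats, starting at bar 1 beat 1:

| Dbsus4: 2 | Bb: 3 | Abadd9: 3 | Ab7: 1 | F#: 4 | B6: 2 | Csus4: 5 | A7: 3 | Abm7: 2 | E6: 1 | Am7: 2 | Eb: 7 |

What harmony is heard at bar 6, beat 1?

Beat 1 of bar 6 is beat (6−1)×5 + 1 = 26 overall.
Running totals: Dbsus4 ends at 2, Bb ends at 5, Abadd9 ends at 8, Ab7 ends at 9, F# ends at 13, B6 ends at 15, Csus4 ends at 20, A7 ends at 23, Abm7 ends at 25, E6 ends at 26.
Beat 26 falls within E6.

E6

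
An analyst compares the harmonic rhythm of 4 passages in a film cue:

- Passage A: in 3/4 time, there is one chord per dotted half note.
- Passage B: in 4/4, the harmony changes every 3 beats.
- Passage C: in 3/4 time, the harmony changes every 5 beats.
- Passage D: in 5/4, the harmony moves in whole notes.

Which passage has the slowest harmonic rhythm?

A: 3 beats/bar ÷ 3 beats/chord = 1 chord/bar.
B: 4 beats/bar ÷ 3 beats/chord = 4/3 chords/bar.
C: 3 beats/bar ÷ 5 beats/chord = 0.6 chords/bar.
D: 5 beats/bar ÷ 4 beats/chord = 1.25 chords/bar.
Slowest is C at 0.6 chords/bar.

Passage C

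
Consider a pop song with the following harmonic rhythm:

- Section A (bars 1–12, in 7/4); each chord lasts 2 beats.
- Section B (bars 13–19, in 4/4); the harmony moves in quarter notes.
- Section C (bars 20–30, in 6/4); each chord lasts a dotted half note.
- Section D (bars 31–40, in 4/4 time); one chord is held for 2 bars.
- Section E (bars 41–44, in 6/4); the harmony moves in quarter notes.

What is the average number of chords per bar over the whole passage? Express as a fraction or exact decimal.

A: 12 bars of 7 beats is 84 beats; at 2 beats each that's 42 chords.
B: 7 bars of 4 beats is 28 beats; at 1 beat each that's 28 chords.
C: 11 bars of 6 beats is 66 beats; at 3 beats each that's 22 chords.
D: 10 bars of 4 beats is 40 beats; at 8 beats each that's 5 chords.
E: 4 bars of 6 beats is 24 beats; at 1 beat each that's 24 chords.
Overall: 121 chords over 44 bars → 121/44 = 2.75 chords per bar.

2.75 chords per bar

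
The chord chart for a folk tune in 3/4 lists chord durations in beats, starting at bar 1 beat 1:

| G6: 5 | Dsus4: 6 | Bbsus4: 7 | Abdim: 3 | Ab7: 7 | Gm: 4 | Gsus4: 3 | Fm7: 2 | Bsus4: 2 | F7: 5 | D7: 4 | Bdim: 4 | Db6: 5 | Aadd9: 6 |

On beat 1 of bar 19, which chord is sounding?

Beat 1 of bar 19 is beat (19−1)×3 + 1 = 55 overall.
Running totals: G6 ends at 5, Dsus4 ends at 11, Bbsus4 ends at 18, Abdim ends at 21, Ab7 ends at 28, Gm ends at 32, Gsus4 ends at 35, Fm7 ends at 37, Bsus4 ends at 39, F7 ends at 44, D7 ends at 48, Bdim ends at 52, Db6 ends at 57.
Beat 55 falls within Db6.

Db6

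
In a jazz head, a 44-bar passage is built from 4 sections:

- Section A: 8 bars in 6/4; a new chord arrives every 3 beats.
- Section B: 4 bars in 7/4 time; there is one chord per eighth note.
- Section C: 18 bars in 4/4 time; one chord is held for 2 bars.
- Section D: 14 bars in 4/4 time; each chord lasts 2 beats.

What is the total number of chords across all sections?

109 chords

A: 8 bars × 6 beats = 48 beats; 3 beats/chord → 16 chords.
B: 4 bars × 7 beats = 28 beats; 0.5 beats/chord → 56 chords.
C: 18 bars × 4 beats = 72 beats; 8 beats/chord → 9 chords.
D: 14 bars × 4 beats = 56 beats; 2 beats/chord → 28 chords.
Total: 16 + 56 + 9 + 28 = 109.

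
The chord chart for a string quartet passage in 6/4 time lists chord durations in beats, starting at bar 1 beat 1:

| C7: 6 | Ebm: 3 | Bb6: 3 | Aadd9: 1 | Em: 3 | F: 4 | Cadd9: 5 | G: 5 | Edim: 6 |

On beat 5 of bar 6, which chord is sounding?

Edim

Beat 5 of bar 6 is beat (6−1)×6 + 5 = 35 overall.
Running totals: C7 ends at 6, Ebm ends at 9, Bb6 ends at 12, Aadd9 ends at 13, Em ends at 16, F ends at 20, Cadd9 ends at 25, G ends at 30, Edim ends at 36.
Beat 35 falls within Edim.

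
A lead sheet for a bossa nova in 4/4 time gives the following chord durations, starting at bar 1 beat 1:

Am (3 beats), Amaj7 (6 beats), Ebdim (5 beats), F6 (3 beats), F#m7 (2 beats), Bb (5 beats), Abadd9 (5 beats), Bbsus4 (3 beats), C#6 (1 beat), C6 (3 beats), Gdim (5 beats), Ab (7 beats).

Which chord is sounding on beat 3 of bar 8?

Beat 3 of bar 8 is beat (8−1)×4 + 3 = 31 overall.
Running totals: Am ends at 3, Amaj7 ends at 9, Ebdim ends at 14, F6 ends at 17, F#m7 ends at 19, Bb ends at 24, Abadd9 ends at 29, Bbsus4 ends at 32.
Beat 31 falls within Bbsus4.

Bbsus4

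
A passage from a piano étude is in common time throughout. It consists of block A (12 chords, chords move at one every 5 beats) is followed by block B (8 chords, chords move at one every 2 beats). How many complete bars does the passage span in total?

A: 12 × 5 = 60 beats = 15 bars.
B: 8 × 2 = 16 beats = 4 bars.
Total: 15 + 4 = 19 bars.

19 bars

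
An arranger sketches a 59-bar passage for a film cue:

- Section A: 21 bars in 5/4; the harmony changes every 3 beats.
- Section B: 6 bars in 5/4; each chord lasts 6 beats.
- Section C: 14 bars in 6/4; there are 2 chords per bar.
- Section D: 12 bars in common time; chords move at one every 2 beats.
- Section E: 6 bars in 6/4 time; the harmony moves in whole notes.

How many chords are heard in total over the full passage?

A: 21·5 = 105 beats, 105/3 = 35 chords.
B: 6·5 = 30 beats, 30/6 = 5 chords.
C: 14·6 = 84 beats, 84/3 = 28 chords.
D: 12·4 = 48 beats, 48/2 = 24 chords.
E: 6·6 = 36 beats, 36/4 = 9 chords.
Total: 35 + 5 + 28 + 24 + 9 = 101.

101 chords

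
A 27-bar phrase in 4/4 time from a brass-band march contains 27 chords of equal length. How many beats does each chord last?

27 bars × 4 beats/bar = 108 beats total.
108 beats ÷ 27 chords = 4 beats per chord.
(That is a whole note.)

4 beats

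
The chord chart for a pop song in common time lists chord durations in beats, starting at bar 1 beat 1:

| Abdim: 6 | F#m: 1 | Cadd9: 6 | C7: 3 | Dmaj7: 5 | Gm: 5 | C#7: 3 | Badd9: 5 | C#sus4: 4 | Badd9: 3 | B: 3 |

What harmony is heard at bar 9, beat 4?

Beat 4 of bar 9 is beat (9−1)×4 + 4 = 36 overall.
Running totals: Abdim ends at 6, F#m ends at 7, Cadd9 ends at 13, C7 ends at 16, Dmaj7 ends at 21, Gm ends at 26, C#7 ends at 29, Badd9 ends at 34, C#sus4 ends at 38.
Beat 36 falls within C#sus4.

C#sus4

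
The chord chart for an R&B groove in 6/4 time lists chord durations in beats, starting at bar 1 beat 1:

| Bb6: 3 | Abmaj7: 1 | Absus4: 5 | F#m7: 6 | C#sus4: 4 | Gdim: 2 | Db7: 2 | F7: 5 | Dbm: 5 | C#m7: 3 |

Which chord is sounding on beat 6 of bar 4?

Beat 6 of bar 4 is beat (4−1)×6 + 6 = 24 overall.
Running totals: Bb6 ends at 3, Abmaj7 ends at 4, Absus4 ends at 9, F#m7 ends at 15, C#sus4 ends at 19, Gdim ends at 21, Db7 ends at 23, F7 ends at 28.
Beat 24 falls within F7.

F7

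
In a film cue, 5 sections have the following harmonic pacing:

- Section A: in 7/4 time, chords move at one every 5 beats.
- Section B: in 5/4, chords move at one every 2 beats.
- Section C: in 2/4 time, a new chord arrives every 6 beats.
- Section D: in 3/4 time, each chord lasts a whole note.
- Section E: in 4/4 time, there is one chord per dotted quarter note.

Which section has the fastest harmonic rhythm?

Section E

A: 7/5 = 1.4 chords/bar.
B: 5/2 = 2.5 chords/bar.
C: 2/6 = 1/3 chords/bar.
D: 3/4 = 0.75 chords/bar.
E: 4/1.5 = 8/3 chords/bar.
Fastest is E at 8/3 chords/bar.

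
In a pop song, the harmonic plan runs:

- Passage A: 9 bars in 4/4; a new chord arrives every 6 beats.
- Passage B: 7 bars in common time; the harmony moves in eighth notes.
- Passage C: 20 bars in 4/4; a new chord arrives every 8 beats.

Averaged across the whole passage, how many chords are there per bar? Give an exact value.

2 chords per bar

A: 9 bars of 4 beats is 36 beats; at 6 beats each that's 6 chords.
B: 7 bars of 4 beats is 28 beats; at 0.5 beats each that's 56 chords.
C: 20 bars of 4 beats is 80 beats; at 8 beats each that's 10 chords.
Overall: 72 chords over 36 bars → 72/36 = 2 chords per bar.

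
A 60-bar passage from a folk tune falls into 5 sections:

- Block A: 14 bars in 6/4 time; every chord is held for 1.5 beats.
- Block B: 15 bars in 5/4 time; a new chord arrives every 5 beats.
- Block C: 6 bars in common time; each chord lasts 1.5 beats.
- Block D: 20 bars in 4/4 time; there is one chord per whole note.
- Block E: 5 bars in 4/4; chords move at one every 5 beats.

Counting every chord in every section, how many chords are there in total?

111 chords

A: 14·6 = 84 beats, 84/1.5 = 56 chords.
B: 15·5 = 75 beats, 75/5 = 15 chords.
C: 6·4 = 24 beats, 24/1.5 = 16 chords.
D: 20·4 = 80 beats, 80/4 = 20 chords.
E: 5·4 = 20 beats, 20/5 = 4 chords.
Total: 56 + 15 + 16 + 20 + 4 = 111.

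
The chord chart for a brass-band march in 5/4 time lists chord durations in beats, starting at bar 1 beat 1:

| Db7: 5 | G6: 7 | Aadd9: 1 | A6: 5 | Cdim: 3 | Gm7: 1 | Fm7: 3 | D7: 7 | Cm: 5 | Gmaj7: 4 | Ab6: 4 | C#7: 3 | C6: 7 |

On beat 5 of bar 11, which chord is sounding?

C6

Beat 5 of bar 11 is beat (11−1)×5 + 5 = 55 overall.
Running totals: Db7 ends at 5, G6 ends at 12, Aadd9 ends at 13, A6 ends at 18, Cdim ends at 21, Gm7 ends at 22, Fm7 ends at 25, D7 ends at 32, Cm ends at 37, Gmaj7 ends at 41, Ab6 ends at 45, C#7 ends at 48, C6 ends at 55.
Beat 55 falls within C6.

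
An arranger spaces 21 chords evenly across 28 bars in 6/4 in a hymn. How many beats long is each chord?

8 beats

28 bars × 6 beats/bar = 168 beats total.
168 beats ÷ 21 chords = 8 beats per chord.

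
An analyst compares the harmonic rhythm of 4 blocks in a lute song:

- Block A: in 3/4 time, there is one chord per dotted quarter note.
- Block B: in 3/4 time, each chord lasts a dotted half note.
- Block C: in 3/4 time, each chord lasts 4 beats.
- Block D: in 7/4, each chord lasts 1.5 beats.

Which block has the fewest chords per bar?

Block C

A: 3/1.5 = 2 chords/bar.
B: 3/3 = 1 chord/bar.
C: 3/4 = 0.75 chords/bar.
D: 7/1.5 = 14/3 chords/bar.
Slowest is C at 0.75 chords/bar.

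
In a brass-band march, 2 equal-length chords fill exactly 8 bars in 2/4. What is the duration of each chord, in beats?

8 bars × 2 beats/bar = 16 beats total.
16 beats ÷ 2 chords = 8 beats per chord.

8 beats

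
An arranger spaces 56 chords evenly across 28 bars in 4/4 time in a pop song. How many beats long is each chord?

2 beats

28 bars × 4 beats/bar = 112 beats total.
112 beats ÷ 56 chords = 2 beats per chord.
(That is a half note.)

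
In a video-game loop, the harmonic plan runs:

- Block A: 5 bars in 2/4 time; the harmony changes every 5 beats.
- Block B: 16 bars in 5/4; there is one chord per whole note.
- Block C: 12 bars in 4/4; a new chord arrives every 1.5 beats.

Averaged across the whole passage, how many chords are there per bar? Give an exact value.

A: 5 × 2 = 10 beats ÷ 5 = 2 chords.
B: 16 × 5 = 80 beats ÷ 4 = 20 chords.
C: 12 × 4 = 48 beats ÷ 1.5 = 32 chords.
Overall: 54 chords over 33 bars → 54/33 = 18/11 chords per bar.

18/11 chords per bar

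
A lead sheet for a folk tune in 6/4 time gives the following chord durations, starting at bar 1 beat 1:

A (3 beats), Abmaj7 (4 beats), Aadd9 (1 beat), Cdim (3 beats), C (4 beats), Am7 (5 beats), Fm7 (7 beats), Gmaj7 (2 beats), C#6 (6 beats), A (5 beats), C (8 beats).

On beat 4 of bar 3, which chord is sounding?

Am7

Beat 4 of bar 3 is beat (3−1)×6 + 4 = 16 overall.
Running totals: A ends at 3, Abmaj7 ends at 7, Aadd9 ends at 8, Cdim ends at 11, C ends at 15, Am7 ends at 20.
Beat 16 falls within Am7.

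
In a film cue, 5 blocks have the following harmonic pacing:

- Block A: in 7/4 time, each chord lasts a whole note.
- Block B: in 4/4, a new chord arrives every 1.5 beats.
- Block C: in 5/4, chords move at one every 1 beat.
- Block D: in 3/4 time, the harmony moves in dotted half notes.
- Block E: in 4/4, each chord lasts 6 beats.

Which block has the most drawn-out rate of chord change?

A: 7 beats/bar ÷ 4 beats/chord = 1.75 chords/bar.
B: 4 beats/bar ÷ 1.5 beats/chord = 8/3 chords/bar.
C: 5 beats/bar ÷ 1 beat/chord = 5 chords/bar.
D: 3 beats/bar ÷ 3 beats/chord = 1 chord/bar.
E: 4 beats/bar ÷ 6 beats/chord = 2/3 chords/bar.
Slowest is E at 2/3 chords/bar.

Block E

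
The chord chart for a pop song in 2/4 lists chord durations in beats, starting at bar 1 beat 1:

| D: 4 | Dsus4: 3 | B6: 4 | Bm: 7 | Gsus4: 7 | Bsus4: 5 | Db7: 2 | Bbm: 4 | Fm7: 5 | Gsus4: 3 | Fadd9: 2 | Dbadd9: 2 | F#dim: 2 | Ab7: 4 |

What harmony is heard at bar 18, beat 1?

Beat 1 of bar 18 is beat (18−1)×2 + 1 = 35 overall.
Running totals: D ends at 4, Dsus4 ends at 7, B6 ends at 11, Bm ends at 18, Gsus4 ends at 25, Bsus4 ends at 30, Db7 ends at 32, Bbm ends at 36.
Beat 35 falls within Bbm.

Bbm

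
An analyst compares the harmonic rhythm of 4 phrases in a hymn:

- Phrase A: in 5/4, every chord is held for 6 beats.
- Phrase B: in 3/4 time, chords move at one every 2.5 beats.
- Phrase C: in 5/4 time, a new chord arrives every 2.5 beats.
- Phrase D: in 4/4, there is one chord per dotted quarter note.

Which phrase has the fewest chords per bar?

A: 5/6 = 5/6 chords/bar.
B: 3/2.5 = 1.2 chords/bar.
C: 5/2.5 = 2 chords/bar.
D: 4/1.5 = 8/3 chords/bar.
Slowest is A at 5/6 chords/bar.

Phrase A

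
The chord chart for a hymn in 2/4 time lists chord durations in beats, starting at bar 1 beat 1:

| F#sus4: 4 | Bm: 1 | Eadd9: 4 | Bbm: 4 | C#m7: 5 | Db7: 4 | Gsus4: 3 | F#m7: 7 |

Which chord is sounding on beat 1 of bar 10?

Db7

Beat 1 of bar 10 is beat (10−1)×2 + 1 = 19 overall.
Running totals: F#sus4 ends at 4, Bm ends at 5, Eadd9 ends at 9, Bbm ends at 13, C#m7 ends at 18, Db7 ends at 22.
Beat 19 falls within Db7.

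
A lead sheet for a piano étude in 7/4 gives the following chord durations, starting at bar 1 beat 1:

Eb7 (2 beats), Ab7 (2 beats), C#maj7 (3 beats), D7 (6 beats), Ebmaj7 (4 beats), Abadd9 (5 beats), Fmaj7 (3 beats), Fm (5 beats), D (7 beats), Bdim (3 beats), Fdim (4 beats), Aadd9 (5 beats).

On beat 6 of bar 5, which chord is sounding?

Beat 6 of bar 5 is beat (5−1)×7 + 6 = 34 overall.
Running totals: Eb7 ends at 2, Ab7 ends at 4, C#maj7 ends at 7, D7 ends at 13, Ebmaj7 ends at 17, Abadd9 ends at 22, Fmaj7 ends at 25, Fm ends at 30, D ends at 37.
Beat 34 falls within D.

D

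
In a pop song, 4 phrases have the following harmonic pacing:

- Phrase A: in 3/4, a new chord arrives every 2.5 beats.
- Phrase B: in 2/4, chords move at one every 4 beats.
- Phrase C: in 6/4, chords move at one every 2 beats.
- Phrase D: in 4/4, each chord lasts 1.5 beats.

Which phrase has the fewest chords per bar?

A: 3 beats/bar ÷ 2.5 beats/chord = 1.2 chords/bar.
B: 2 beats/bar ÷ 4 beats/chord = 0.5 chords/bar.
C: 6 beats/bar ÷ 2 beats/chord = 3 chords/bar.
D: 4 beats/bar ÷ 1.5 beats/chord = 8/3 chords/bar.
Slowest is B at 0.5 chords/bar.

Phrase B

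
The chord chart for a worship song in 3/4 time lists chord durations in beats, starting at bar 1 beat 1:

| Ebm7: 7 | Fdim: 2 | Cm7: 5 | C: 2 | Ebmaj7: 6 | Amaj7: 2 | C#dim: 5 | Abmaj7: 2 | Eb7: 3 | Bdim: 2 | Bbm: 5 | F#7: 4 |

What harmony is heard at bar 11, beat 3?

Beat 3 of bar 11 is beat (11−1)×3 + 3 = 33 overall.
Running totals: Ebm7 ends at 7, Fdim ends at 9, Cm7 ends at 14, C ends at 16, Ebmaj7 ends at 22, Amaj7 ends at 24, C#dim ends at 29, Abmaj7 ends at 31, Eb7 ends at 34.
Beat 33 falls within Eb7.

Eb7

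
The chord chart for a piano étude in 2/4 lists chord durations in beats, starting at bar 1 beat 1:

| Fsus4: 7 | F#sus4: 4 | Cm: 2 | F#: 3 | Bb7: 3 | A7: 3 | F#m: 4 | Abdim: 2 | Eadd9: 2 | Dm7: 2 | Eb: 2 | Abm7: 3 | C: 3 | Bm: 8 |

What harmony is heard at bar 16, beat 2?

Dm7

Beat 2 of bar 16 is beat (16−1)×2 + 2 = 32 overall.
Running totals: Fsus4 ends at 7, F#sus4 ends at 11, Cm ends at 13, F# ends at 16, Bb7 ends at 19, A7 ends at 22, F#m ends at 26, Abdim ends at 28, Eadd9 ends at 30, Dm7 ends at 32.
Beat 32 falls within Dm7.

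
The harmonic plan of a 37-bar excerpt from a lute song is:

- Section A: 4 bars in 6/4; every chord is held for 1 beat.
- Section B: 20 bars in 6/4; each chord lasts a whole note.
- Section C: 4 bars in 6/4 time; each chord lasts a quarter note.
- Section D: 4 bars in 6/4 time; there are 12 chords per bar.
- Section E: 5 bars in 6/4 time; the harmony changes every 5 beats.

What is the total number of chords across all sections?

132 chords

A has 24 beats and chords last 1 each, so 24 chords.
B has 120 beats and chords last 4 each, so 30 chords.
C has 24 beats and chords last 1 each, so 24 chords.
D has 24 beats and chords last 0.5 each, so 48 chords.
E has 30 beats and chords last 5 each, so 6 chords.
Total: 24 + 30 + 24 + 48 + 6 = 132.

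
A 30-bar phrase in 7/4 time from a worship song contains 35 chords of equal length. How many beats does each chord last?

30 bars × 7 beats/bar = 210 beats total.
210 beats ÷ 35 chords = 6 beats per chord.

6 beats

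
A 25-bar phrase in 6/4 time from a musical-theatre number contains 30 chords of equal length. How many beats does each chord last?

5 beats

25 bars × 6 beats/bar = 150 beats total.
150 beats ÷ 30 chords = 5 beats per chord.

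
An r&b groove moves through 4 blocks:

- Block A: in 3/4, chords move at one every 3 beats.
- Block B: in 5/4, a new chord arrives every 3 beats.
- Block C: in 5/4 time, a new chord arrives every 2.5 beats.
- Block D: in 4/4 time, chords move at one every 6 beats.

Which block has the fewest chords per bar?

A: 3/3 = 1 chord/bar.
B: 5/3 = 5/3 chords/bar.
C: 5/2.5 = 2 chords/bar.
D: 4/6 = 2/3 chords/bar.
Slowest is D at 2/3 chords/bar.

Block D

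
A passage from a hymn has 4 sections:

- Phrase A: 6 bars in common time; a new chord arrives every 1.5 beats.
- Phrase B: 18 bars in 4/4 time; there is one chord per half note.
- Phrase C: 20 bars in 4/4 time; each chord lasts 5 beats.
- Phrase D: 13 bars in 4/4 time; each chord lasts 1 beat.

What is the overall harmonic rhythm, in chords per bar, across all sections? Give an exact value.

A: 6 × 4 = 24 beats ÷ 1.5 = 16 chords.
B: 18 × 4 = 72 beats ÷ 2 = 36 chords.
C: 20 × 4 = 80 beats ÷ 5 = 16 chords.
D: 13 × 4 = 52 beats ÷ 1 = 52 chords.
Overall: 120 chords over 57 bars → 120/57 = 40/19 chords per bar.

40/19 chords per bar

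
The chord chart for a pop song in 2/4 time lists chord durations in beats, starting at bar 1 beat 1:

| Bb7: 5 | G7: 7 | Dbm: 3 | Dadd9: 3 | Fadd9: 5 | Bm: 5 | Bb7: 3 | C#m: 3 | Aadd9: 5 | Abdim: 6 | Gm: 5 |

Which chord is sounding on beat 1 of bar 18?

Beat 1 of bar 18 is beat (18−1)×2 + 1 = 35 overall.
Running totals: Bb7 ends at 5, G7 ends at 12, Dbm ends at 15, Dadd9 ends at 18, Fadd9 ends at 23, Bm ends at 28, Bb7 ends at 31, C#m ends at 34, Aadd9 ends at 39.
Beat 35 falls within Aadd9.

Aadd9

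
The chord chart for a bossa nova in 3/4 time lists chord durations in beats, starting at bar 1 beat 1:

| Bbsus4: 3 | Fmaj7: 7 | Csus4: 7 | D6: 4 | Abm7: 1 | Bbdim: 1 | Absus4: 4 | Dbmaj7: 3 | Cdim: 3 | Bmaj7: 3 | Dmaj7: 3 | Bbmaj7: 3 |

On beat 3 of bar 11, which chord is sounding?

Beat 3 of bar 11 is beat (11−1)×3 + 3 = 33 overall.
Running totals: Bbsus4 ends at 3, Fmaj7 ends at 10, Csus4 ends at 17, D6 ends at 21, Abm7 ends at 22, Bbdim ends at 23, Absus4 ends at 27, Dbmaj7 ends at 30, Cdim ends at 33.
Beat 33 falls within Cdim.

Cdim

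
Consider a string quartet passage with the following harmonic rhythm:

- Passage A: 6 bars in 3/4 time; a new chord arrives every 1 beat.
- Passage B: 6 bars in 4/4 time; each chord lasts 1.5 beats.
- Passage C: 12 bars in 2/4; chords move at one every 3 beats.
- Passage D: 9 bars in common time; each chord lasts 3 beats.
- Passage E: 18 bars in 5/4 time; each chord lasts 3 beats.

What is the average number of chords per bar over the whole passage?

28/17 chords per bar

A: 6 bars of 3 beats is 18 beats; at 1 beat each that's 18 chords.
B: 6 bars of 4 beats is 24 beats; at 1.5 beats each that's 16 chords.
C: 12 bars of 2 beats is 24 beats; at 3 beats each that's 8 chords.
D: 9 bars of 4 beats is 36 beats; at 3 beats each that's 12 chords.
E: 18 bars of 5 beats is 90 beats; at 3 beats each that's 30 chords.
Overall: 84 chords over 51 bars → 84/51 = 28/17 chords per bar.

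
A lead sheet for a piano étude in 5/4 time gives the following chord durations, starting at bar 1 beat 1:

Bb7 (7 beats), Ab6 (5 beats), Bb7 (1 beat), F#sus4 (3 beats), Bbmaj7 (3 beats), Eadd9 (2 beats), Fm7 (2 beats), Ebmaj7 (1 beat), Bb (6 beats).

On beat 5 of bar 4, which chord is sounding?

Eadd9

Beat 5 of bar 4 is beat (4−1)×5 + 5 = 20 overall.
Running totals: Bb7 ends at 7, Ab6 ends at 12, Bb7 ends at 13, F#sus4 ends at 16, Bbmaj7 ends at 19, Eadd9 ends at 21.
Beat 20 falls within Eadd9.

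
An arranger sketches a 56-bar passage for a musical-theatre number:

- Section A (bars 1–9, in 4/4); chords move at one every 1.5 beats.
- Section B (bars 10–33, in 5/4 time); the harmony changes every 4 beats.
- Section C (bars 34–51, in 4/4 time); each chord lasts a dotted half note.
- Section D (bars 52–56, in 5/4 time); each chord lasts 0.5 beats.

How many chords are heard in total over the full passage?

A: 9 bars × 4 beats = 36 beats; 1.5 beats/chord → 24 chords.
B: 24 bars × 5 beats = 120 beats; 4 beats/chord → 30 chords.
C: 18 bars × 4 beats = 72 beats; 3 beats/chord → 24 chords.
D: 5 bars × 5 beats = 25 beats; 0.5 beats/chord → 50 chords.
Total: 24 + 30 + 24 + 50 = 128.

128 chords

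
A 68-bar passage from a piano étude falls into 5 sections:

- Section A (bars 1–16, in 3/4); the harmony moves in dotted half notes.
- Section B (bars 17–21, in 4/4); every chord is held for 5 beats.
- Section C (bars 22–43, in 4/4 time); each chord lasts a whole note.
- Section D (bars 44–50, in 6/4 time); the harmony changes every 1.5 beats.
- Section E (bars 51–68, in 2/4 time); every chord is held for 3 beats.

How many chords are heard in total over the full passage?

82 chords

A has 48 beats and chords last 3 each, so 16 chords.
B has 20 beats and chords last 5 each, so 4 chords.
C has 88 beats and chords last 4 each, so 22 chords.
D has 42 beats and chords last 1.5 each, so 28 chords.
E has 36 beats and chords last 3 each, so 12 chords.
Total: 16 + 4 + 22 + 28 + 12 = 82.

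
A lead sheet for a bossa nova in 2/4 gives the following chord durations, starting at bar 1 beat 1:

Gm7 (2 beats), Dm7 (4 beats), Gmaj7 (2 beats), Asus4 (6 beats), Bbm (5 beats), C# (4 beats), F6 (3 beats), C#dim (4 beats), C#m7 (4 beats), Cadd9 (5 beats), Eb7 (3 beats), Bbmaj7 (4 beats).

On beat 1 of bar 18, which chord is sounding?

Cadd9

Beat 1 of bar 18 is beat (18−1)×2 + 1 = 35 overall.
Running totals: Gm7 ends at 2, Dm7 ends at 6, Gmaj7 ends at 8, Asus4 ends at 14, Bbm ends at 19, C# ends at 23, F6 ends at 26, C#dim ends at 30, C#m7 ends at 34, Cadd9 ends at 39.
Beat 35 falls within Cadd9.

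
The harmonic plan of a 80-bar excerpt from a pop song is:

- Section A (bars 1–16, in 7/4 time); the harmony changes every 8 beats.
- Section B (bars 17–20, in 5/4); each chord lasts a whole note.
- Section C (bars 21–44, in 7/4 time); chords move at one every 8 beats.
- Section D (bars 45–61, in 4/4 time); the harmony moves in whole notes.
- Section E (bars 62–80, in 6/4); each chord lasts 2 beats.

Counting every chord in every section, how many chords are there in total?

114 chords

A has 112 beats and chords last 8 each, so 14 chords.
B has 20 beats and chords last 4 each, so 5 chords.
C has 168 beats and chords last 8 each, so 21 chords.
D has 68 beats and chords last 4 each, so 17 chords.
E has 114 beats and chords last 2 each, so 57 chords.
Total: 14 + 5 + 21 + 17 + 57 = 114.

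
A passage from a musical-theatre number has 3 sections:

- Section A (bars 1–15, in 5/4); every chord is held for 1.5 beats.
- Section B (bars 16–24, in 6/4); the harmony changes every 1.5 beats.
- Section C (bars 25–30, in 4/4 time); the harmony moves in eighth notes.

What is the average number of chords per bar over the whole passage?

A: 15 bars of 5 beats is 75 beats; at 1.5 beats each that's 50 chords.
B: 9 bars of 6 beats is 54 beats; at 1.5 beats each that's 36 chords.
C: 6 bars of 4 beats is 24 beats; at 0.5 beats each that's 48 chords.
Overall: 134 chords over 30 bars → 134/30 = 67/15 chords per bar.

67/15 chords per bar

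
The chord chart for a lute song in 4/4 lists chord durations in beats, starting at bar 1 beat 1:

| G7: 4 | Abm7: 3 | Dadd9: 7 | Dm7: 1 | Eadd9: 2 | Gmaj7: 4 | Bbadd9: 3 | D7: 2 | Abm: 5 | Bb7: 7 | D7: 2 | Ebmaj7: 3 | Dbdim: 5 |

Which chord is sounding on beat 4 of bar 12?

Beat 4 of bar 12 is beat (12−1)×4 + 4 = 48 overall.
Running totals: G7 ends at 4, Abm7 ends at 7, Dadd9 ends at 14, Dm7 ends at 15, Eadd9 ends at 17, Gmaj7 ends at 21, Bbadd9 ends at 24, D7 ends at 26, Abm ends at 31, Bb7 ends at 38, D7 ends at 40, Ebmaj7 ends at 43, Dbdim ends at 48.
Beat 48 falls within Dbdim.

Dbdim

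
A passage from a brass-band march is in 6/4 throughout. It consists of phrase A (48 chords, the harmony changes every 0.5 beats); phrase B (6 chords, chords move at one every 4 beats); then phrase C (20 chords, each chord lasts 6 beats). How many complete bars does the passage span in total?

A: 48 × 0.5 = 24 beats = 4 bars.
B: 6 × 4 = 24 beats = 4 bars.
C: 20 × 6 = 120 beats = 20 bars.
Total: 4 + 4 + 20 = 28 bars.

28 bars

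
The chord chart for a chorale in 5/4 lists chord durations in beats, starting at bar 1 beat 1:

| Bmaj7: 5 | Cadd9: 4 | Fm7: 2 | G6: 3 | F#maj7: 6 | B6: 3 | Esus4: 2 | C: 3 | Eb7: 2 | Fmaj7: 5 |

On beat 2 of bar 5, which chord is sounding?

B6

Beat 2 of bar 5 is beat (5−1)×5 + 2 = 22 overall.
Running totals: Bmaj7 ends at 5, Cadd9 ends at 9, Fm7 ends at 11, G6 ends at 14, F#maj7 ends at 20, B6 ends at 23.
Beat 22 falls within B6.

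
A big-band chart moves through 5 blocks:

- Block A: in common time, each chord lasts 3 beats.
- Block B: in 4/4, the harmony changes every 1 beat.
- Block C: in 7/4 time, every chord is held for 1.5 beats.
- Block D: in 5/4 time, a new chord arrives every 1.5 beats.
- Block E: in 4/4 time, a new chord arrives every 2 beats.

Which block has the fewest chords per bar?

A: each chord is 3 beats in 4/4, so 4/3 per bar.
B: each chord is 1 beat in 4/4, so 4 per bar.
C: each chord is 1.5 beats in 7/4, so 14/3 per bar.
D: each chord is 1.5 beats in 5/4, so 10/3 per bar.
E: each chord is 2 beats in 4/4, so 2 per bar.
Slowest is A at 4/3 chords/bar.

Block A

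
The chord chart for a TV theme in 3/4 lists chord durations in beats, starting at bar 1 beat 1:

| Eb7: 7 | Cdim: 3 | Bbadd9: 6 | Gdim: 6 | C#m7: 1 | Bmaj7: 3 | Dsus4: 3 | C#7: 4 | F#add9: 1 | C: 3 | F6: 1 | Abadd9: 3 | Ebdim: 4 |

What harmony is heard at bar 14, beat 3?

Beat 3 of bar 14 is beat (14−1)×3 + 3 = 42 overall.
Running totals: Eb7 ends at 7, Cdim ends at 10, Bbadd9 ends at 16, Gdim ends at 22, C#m7 ends at 23, Bmaj7 ends at 26, Dsus4 ends at 29, C#7 ends at 33, F#add9 ends at 34, C ends at 37, F6 ends at 38, Abadd9 ends at 41, Ebdim ends at 45.
Beat 42 falls within Ebdim.

Ebdim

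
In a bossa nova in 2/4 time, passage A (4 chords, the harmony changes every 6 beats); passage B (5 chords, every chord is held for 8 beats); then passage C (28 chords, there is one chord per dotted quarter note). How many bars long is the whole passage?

53 bars

A: 4 × 6 = 24 beats = 12 bars.
B: 5 × 8 = 40 beats = 20 bars.
C: 28 × 1.5 = 42 beats = 21 bars.
Total: 12 + 20 + 21 = 53 bars.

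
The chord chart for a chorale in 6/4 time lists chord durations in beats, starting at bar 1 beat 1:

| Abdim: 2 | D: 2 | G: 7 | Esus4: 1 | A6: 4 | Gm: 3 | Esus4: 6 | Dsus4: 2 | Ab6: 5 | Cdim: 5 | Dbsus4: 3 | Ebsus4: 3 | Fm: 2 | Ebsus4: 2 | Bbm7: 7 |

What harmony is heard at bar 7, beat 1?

Beat 1 of bar 7 is beat (7−1)×6 + 1 = 37 overall.
Running totals: Abdim ends at 2, D ends at 4, G ends at 11, Esus4 ends at 12, A6 ends at 16, Gm ends at 19, Esus4 ends at 25, Dsus4 ends at 27, Ab6 ends at 32, Cdim ends at 37.
Beat 37 falls within Cdim.

Cdim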